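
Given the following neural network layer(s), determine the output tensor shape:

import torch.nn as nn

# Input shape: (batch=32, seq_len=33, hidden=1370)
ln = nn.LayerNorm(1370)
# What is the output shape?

Input shape: (32, 33, 1370)
Output shape: (32, 33, 1370)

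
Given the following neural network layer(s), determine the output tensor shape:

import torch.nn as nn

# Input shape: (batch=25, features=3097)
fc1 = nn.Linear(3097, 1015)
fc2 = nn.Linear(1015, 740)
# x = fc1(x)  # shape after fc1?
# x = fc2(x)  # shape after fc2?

Input shape: (25, 3097)
  -> after fc1: (25, 1015)
Output shape: (25, 740)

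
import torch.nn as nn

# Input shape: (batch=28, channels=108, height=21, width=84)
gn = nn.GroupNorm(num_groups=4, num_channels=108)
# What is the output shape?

Input shape: (28, 108, 21, 84)
Output shape: (28, 108, 21, 84)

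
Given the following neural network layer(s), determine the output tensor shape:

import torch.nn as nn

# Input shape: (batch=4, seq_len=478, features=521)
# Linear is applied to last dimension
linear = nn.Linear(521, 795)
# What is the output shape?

Input shape: (4, 478, 521)
Output shape: (4, 478, 795)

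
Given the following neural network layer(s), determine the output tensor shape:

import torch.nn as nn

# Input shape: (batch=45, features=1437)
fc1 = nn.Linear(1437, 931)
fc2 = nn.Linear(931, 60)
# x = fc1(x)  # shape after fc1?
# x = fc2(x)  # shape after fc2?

Input shape: (45, 1437)
  -> after fc1: (45, 931)
Output shape: (45, 60)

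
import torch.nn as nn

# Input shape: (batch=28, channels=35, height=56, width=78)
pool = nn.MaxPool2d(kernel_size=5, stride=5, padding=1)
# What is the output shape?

Input shape: (28, 35, 56, 78)
Output shape: (28, 35, 11, 16)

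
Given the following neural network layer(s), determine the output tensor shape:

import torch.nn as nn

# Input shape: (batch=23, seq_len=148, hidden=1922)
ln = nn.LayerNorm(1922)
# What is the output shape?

Input shape: (23, 148, 1922)
Output shape: (23, 148, 1922)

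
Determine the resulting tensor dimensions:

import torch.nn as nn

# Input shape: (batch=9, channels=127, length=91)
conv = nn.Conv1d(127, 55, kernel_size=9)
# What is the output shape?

Input shape: (9, 127, 91)
Output shape: (9, 55, 83)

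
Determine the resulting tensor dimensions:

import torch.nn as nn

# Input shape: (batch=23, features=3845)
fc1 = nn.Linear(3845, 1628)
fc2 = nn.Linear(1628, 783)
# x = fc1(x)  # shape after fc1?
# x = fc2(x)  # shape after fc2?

Input shape: (23, 3845)
  -> after fc1: (23, 1628)
Output shape: (23, 783)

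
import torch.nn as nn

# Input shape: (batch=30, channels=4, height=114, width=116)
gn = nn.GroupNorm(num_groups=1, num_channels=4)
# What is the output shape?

Input shape: (30, 4, 114, 116)
Output shape: (30, 4, 114, 116)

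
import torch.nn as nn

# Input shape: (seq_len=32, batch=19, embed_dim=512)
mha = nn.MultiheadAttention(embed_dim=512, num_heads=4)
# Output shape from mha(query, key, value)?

Input shape: (32, 19, 512)
Output shape: (32, 19, 512)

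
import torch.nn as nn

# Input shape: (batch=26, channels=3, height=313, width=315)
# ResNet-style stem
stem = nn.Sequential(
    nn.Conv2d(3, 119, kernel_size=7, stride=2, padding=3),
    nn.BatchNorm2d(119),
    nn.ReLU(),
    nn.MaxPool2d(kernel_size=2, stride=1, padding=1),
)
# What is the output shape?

Input shape: (26, 3, 313, 315)
  -> after Conv2d 7x7 stride=2: (26, 119, 157, 158)
Output shape: (26, 119, 158, 159)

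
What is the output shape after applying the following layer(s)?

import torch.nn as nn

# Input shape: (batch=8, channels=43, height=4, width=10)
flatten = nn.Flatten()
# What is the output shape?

Input shape: (8, 43, 4, 10)
Output shape: (8, 1720)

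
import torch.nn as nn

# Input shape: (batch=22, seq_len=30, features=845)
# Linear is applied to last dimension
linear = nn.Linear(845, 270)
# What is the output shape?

Input shape: (22, 30, 845)
Output shape: (22, 30, 270)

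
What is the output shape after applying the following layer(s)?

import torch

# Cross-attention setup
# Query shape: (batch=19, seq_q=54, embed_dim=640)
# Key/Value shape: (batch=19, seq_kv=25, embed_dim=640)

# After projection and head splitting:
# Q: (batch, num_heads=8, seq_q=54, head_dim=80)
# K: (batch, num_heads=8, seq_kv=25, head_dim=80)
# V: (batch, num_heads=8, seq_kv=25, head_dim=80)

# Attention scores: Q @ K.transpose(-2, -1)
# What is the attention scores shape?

Input shape: (19, 54, 640)
Output shape: (19, 8, 54, 25)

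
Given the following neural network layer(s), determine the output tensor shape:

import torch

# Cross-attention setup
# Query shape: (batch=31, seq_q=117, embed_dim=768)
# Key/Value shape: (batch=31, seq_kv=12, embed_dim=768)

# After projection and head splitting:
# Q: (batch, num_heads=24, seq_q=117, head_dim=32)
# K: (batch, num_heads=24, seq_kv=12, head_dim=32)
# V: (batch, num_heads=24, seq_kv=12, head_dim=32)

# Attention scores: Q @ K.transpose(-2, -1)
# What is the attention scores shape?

Input shape: (31, 117, 768)
Output shape: (31, 24, 117, 12)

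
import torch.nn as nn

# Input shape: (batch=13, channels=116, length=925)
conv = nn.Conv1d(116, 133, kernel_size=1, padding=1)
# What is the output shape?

Input shape: (13, 116, 925)
Output shape: (13, 133, 927)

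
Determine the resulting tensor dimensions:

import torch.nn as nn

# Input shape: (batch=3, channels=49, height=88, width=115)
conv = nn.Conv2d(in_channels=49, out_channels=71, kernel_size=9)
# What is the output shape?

Input shape: (3, 49, 88, 115)
Output shape: (3, 71, 80, 107)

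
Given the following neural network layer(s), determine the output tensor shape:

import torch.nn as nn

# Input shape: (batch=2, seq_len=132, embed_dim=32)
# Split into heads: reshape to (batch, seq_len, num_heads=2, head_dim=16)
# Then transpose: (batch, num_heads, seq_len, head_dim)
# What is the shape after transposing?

Input shape: (2, 132, 32)
  -> after reshape: (2, 132, 2, 16)
Output shape: (2, 2, 132, 16)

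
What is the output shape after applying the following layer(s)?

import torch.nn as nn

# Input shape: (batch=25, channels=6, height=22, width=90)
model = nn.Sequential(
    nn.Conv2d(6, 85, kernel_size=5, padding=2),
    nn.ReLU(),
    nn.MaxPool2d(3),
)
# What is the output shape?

Input shape: (25, 6, 22, 90)
  -> after Conv2d: (25, 85, 22, 90)
  -> after ReLU: (25, 85, 22, 90)
Output shape: (25, 85, 7, 30)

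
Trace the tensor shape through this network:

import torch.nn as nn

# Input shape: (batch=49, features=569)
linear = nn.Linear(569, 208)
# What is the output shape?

Input shape: (49, 569)
Output shape: (49, 208)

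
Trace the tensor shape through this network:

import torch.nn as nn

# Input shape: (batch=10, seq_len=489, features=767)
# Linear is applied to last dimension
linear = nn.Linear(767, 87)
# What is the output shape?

Input shape: (10, 489, 767)
Output shape: (10, 489, 87)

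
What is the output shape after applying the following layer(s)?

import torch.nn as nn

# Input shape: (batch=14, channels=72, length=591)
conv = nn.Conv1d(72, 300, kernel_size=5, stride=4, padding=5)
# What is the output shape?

Input shape: (14, 72, 591)
Output shape: (14, 300, 150)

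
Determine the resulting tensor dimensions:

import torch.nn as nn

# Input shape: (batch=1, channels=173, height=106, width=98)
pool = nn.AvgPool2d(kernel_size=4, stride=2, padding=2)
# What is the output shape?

Input shape: (1, 173, 106, 98)
Output shape: (1, 173, 54, 50)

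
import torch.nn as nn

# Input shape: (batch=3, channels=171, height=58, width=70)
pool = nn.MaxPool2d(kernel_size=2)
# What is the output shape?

Input shape: (3, 171, 58, 70)
Output shape: (3, 171, 29, 35)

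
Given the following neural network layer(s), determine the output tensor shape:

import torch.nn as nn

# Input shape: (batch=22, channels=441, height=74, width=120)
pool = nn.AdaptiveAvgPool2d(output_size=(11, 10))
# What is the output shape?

Input shape: (22, 441, 74, 120)
Output shape: (22, 441, 11, 10)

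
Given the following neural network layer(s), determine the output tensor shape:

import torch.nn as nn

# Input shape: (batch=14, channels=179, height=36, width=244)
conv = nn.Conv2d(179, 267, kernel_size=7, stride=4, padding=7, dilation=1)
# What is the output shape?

Input shape: (14, 179, 36, 244)
Output shape: (14, 267, 11, 63)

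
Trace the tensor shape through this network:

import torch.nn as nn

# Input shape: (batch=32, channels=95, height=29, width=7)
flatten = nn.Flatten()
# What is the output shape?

Input shape: (32, 95, 29, 7)
Output shape: (32, 19285)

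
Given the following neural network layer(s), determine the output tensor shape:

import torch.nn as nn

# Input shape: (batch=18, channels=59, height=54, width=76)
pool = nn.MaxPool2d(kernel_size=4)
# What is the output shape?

Input shape: (18, 59, 54, 76)
Output shape: (18, 59, 13, 19)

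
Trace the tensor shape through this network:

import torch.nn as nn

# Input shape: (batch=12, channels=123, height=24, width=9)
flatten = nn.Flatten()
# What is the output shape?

Input shape: (12, 123, 24, 9)
Output shape: (12, 26568)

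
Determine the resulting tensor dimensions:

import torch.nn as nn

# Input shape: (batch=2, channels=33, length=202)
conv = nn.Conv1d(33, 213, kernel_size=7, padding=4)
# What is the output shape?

Input shape: (2, 33, 202)
Output shape: (2, 213, 204)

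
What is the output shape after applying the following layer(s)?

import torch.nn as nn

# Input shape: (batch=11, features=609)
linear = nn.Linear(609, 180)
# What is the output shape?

Input shape: (11, 609)
Output shape: (11, 180)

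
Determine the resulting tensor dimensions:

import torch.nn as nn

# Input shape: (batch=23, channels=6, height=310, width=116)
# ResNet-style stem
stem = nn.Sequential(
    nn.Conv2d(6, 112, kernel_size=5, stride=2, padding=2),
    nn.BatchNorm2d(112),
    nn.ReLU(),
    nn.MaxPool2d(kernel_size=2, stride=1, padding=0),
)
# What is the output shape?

Input shape: (23, 6, 310, 116)
  -> after Conv2d 5x5 stride=2: (23, 112, 155, 58)
Output shape: (23, 112, 154, 57)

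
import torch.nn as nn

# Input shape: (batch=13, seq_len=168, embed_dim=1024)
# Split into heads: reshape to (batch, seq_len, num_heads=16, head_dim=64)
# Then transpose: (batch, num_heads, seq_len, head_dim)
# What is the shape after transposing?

Input shape: (13, 168, 1024)
  -> after reshape: (13, 168, 16, 64)
Output shape: (13, 16, 168, 64)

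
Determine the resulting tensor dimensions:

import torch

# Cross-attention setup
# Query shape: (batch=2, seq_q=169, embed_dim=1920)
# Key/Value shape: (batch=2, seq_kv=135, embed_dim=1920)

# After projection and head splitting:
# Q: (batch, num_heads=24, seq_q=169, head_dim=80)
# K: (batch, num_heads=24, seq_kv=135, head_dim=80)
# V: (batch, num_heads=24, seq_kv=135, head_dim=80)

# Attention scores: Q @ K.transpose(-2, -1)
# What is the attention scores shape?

Input shape: (2, 169, 1920)
Output shape: (2, 24, 169, 135)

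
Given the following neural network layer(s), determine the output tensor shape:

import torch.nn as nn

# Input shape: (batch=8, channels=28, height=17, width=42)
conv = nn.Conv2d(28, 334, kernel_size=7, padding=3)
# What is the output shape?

Input shape: (8, 28, 17, 42)
Output shape: (8, 334, 17, 42)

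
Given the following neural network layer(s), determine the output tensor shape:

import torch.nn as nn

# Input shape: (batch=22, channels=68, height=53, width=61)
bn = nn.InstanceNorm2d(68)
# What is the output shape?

Input shape: (22, 68, 53, 61)
Output shape: (22, 68, 53, 61)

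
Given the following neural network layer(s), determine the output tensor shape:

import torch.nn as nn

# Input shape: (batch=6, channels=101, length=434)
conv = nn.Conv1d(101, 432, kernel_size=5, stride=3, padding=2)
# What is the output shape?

Input shape: (6, 101, 434)
Output shape: (6, 432, 145)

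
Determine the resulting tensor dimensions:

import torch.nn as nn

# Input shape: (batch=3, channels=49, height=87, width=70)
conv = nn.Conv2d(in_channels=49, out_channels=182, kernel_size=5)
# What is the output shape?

Input shape: (3, 49, 87, 70)
Output shape: (3, 182, 83, 66)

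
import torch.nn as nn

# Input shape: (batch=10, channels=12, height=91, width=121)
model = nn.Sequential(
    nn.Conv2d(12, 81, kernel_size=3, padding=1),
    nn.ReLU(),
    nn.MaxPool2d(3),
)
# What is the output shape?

Input shape: (10, 12, 91, 121)
  -> after Conv2d: (10, 81, 91, 121)
  -> after ReLU: (10, 81, 91, 121)
Output shape: (10, 81, 30, 40)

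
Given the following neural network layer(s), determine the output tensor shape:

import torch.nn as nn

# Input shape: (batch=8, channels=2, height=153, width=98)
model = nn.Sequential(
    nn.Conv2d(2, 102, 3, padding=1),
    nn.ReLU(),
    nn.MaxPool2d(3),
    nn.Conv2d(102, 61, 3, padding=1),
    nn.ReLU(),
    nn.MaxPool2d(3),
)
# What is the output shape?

Input shape: (8, 2, 153, 98)
  -> after first Conv2d: (8, 102, 153, 98)
  -> after first MaxPool2d: (8, 102, 51, 32)
  -> after second Conv2d: (8, 61, 51, 32)
Output shape: (8, 61, 17, 10)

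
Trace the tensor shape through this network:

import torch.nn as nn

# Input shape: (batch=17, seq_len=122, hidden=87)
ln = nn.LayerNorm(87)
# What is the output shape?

Input shape: (17, 122, 87)
Output shape: (17, 122, 87)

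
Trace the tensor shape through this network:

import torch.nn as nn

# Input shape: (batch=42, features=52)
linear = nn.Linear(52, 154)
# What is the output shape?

Input shape: (42, 52)
Output shape: (42, 154)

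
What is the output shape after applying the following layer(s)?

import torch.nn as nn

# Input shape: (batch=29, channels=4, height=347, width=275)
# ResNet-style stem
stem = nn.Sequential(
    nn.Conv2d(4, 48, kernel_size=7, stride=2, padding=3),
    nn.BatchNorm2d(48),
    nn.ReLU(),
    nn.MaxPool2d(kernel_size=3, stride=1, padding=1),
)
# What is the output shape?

Input shape: (29, 4, 347, 275)
  -> after Conv2d 7x7 stride=2: (29, 48, 174, 138)
Output shape: (29, 48, 174, 138)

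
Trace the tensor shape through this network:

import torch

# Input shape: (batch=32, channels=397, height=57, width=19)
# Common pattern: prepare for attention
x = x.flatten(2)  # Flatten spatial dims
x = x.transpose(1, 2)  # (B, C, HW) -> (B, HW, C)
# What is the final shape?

Input shape: (32, 397, 57, 19)
  -> after flatten(2): (32, 397, 1083)
Output shape: (32, 1083, 397)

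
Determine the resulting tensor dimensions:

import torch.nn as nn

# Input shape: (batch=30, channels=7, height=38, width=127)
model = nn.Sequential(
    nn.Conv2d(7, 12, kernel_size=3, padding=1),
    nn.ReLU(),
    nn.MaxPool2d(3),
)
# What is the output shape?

Input shape: (30, 7, 38, 127)
  -> after Conv2d: (30, 12, 38, 127)
  -> after ReLU: (30, 12, 38, 127)
Output shape: (30, 12, 12, 42)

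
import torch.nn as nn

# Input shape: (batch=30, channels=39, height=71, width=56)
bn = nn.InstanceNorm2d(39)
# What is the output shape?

Input shape: (30, 39, 71, 56)
Output shape: (30, 39, 71, 56)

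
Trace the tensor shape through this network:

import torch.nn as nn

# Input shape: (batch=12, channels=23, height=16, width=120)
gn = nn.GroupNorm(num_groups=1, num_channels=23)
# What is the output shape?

Input shape: (12, 23, 16, 120)
Output shape: (12, 23, 16, 120)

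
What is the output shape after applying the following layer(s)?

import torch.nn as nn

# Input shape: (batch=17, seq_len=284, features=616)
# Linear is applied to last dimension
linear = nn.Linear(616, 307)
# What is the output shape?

Input shape: (17, 284, 616)
Output shape: (17, 284, 307)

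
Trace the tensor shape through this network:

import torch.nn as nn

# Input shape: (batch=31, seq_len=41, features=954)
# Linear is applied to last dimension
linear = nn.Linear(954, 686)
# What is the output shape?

Input shape: (31, 41, 954)
Output shape: (31, 41, 686)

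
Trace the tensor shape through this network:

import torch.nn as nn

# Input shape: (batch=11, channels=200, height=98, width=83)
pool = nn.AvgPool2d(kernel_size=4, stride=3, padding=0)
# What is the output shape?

Input shape: (11, 200, 98, 83)
Output shape: (11, 200, 32, 27)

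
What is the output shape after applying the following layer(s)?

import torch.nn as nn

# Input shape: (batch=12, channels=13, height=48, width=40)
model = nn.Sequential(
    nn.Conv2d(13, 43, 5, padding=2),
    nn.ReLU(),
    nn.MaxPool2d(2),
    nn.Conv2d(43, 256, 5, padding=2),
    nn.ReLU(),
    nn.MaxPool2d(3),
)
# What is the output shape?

Input shape: (12, 13, 48, 40)
  -> after first Conv2d: (12, 43, 48, 40)
  -> after first MaxPool2d: (12, 43, 24, 20)
  -> after second Conv2d: (12, 256, 24, 20)
Output shape: (12, 256, 8, 6)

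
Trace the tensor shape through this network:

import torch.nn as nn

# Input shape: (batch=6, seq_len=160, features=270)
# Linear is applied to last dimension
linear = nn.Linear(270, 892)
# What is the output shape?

Input shape: (6, 160, 270)
Output shape: (6, 160, 892)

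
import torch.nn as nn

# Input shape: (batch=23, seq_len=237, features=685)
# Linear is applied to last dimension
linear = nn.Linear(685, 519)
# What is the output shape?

Input shape: (23, 237, 685)
Output shape: (23, 237, 519)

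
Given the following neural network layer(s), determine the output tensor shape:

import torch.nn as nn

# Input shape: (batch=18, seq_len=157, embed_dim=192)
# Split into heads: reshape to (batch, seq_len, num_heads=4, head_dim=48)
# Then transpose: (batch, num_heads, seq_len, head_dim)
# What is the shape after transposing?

Input shape: (18, 157, 192)
  -> after reshape: (18, 157, 4, 48)
Output shape: (18, 4, 157, 48)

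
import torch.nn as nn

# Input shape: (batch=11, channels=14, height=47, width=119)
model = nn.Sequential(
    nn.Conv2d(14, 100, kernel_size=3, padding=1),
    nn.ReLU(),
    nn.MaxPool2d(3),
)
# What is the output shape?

Input shape: (11, 14, 47, 119)
  -> after Conv2d: (11, 100, 47, 119)
  -> after ReLU: (11, 100, 47, 119)
Output shape: (11, 100, 15, 39)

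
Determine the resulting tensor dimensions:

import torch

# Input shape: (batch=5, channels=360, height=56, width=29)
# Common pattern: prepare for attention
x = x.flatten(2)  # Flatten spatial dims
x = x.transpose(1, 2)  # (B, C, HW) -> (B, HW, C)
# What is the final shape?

Input shape: (5, 360, 56, 29)
  -> after flatten(2): (5, 360, 1624)
Output shape: (5, 1624, 360)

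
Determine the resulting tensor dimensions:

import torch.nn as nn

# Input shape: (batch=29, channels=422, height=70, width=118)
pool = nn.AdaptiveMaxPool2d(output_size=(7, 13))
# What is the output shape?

Input shape: (29, 422, 70, 118)
Output shape: (29, 422, 7, 13)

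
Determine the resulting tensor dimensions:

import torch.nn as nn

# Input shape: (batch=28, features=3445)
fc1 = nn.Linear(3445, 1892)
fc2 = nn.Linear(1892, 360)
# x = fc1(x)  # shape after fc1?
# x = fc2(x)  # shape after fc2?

Input shape: (28, 3445)
  -> after fc1: (28, 1892)
Output shape: (28, 360)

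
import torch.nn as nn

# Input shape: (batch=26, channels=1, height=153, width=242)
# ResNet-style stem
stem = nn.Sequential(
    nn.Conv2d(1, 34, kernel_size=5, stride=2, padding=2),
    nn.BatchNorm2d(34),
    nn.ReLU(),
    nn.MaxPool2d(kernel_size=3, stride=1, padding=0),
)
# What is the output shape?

Input shape: (26, 1, 153, 242)
  -> after Conv2d 5x5 stride=2: (26, 34, 77, 121)
Output shape: (26, 34, 75, 119)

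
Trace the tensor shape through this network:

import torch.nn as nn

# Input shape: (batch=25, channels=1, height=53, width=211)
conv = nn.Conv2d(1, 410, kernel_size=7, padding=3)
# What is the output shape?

Input shape: (25, 1, 53, 211)
Output shape: (25, 410, 53, 211)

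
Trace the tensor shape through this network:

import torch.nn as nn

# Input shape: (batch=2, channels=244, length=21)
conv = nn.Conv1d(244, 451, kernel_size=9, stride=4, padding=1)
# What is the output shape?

Input shape: (2, 244, 21)
Output shape: (2, 451, 4)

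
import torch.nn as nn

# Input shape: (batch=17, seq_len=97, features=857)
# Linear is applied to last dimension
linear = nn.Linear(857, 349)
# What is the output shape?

Input shape: (17, 97, 857)
Output shape: (17, 97, 349)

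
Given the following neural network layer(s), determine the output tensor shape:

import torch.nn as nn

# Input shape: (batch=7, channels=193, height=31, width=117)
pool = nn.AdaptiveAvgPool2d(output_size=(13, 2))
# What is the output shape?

Input shape: (7, 193, 31, 117)
Output shape: (7, 193, 13, 2)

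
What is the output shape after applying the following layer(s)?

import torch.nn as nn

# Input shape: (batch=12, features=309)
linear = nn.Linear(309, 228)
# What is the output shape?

Input shape: (12, 309)
Output shape: (12, 228)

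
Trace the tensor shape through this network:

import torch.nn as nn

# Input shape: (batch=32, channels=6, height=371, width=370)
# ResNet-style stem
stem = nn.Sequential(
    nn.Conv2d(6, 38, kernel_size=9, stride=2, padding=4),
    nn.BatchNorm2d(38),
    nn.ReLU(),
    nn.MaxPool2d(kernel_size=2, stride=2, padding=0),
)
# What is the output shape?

Input shape: (32, 6, 371, 370)
  -> after Conv2d 9x9 stride=2: (32, 38, 186, 185)
Output shape: (32, 38, 93, 92)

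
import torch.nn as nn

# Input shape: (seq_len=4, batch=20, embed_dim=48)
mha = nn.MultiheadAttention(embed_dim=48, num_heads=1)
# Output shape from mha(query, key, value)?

Input shape: (4, 20, 48)
Output shape: (4, 20, 48)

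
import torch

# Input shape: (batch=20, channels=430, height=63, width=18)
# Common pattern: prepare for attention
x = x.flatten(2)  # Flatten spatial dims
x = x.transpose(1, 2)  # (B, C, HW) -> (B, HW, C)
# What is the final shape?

Input shape: (20, 430, 63, 18)
  -> after flatten(2): (20, 430, 1134)
Output shape: (20, 1134, 430)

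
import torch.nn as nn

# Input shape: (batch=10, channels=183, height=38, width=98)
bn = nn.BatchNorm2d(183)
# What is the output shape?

Input shape: (10, 183, 38, 98)
Output shape: (10, 183, 38, 98)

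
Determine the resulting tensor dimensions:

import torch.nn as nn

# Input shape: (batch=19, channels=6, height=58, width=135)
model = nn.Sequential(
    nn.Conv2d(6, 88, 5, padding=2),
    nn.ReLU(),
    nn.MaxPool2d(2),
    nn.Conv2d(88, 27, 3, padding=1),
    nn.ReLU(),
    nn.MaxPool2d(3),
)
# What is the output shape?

Input shape: (19, 6, 58, 135)
  -> after first Conv2d: (19, 88, 58, 135)
  -> after first MaxPool2d: (19, 88, 29, 67)
  -> after second Conv2d: (19, 27, 29, 67)
Output shape: (19, 27, 9, 22)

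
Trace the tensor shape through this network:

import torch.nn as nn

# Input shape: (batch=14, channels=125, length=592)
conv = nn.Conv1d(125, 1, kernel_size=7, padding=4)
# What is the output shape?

Input shape: (14, 125, 592)
Output shape: (14, 1, 594)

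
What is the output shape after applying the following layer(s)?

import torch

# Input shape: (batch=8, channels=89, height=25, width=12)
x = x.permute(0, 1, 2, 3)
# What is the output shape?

Input shape: (8, 89, 25, 12)
Output shape: (8, 89, 25, 12)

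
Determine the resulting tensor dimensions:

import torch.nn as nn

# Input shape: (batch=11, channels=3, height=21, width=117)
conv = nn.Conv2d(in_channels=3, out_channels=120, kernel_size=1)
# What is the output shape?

Input shape: (11, 3, 21, 117)
Output shape: (11, 120, 21, 117)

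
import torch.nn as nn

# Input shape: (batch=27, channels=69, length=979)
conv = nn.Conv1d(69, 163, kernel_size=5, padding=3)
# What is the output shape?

Input shape: (27, 69, 979)
Output shape: (27, 163, 981)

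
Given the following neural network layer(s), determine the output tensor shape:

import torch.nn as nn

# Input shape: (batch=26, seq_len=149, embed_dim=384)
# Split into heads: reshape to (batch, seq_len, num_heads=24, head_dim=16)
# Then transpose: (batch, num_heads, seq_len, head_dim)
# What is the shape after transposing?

Input shape: (26, 149, 384)
  -> after reshape: (26, 149, 24, 16)
Output shape: (26, 24, 149, 16)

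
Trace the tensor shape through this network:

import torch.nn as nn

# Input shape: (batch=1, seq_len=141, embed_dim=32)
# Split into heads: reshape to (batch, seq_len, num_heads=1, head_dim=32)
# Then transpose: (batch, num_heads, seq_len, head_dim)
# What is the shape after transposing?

Input shape: (1, 141, 32)
  -> after reshape: (1, 141, 1, 32)
Output shape: (1, 1, 141, 32)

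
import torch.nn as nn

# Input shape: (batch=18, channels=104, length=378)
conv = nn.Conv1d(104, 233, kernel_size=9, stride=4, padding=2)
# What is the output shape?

Input shape: (18, 104, 378)
Output shape: (18, 233, 94)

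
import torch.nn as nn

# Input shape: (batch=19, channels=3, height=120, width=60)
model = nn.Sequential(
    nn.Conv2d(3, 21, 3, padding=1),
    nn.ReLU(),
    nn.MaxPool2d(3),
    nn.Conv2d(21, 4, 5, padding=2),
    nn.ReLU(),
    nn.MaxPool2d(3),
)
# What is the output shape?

Input shape: (19, 3, 120, 60)
  -> after first Conv2d: (19, 21, 120, 60)
  -> after first MaxPool2d: (19, 21, 40, 20)
  -> after second Conv2d: (19, 4, 40, 20)
Output shape: (19, 4, 13, 6)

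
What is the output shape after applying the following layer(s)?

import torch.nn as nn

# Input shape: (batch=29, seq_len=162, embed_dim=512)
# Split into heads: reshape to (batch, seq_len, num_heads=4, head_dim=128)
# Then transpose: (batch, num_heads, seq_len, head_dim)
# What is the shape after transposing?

Input shape: (29, 162, 512)
  -> after reshape: (29, 162, 4, 128)
Output shape: (29, 4, 162, 128)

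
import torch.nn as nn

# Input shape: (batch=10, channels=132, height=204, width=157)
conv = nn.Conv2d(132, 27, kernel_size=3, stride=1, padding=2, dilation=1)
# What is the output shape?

Input shape: (10, 132, 204, 157)
Output shape: (10, 27, 206, 159)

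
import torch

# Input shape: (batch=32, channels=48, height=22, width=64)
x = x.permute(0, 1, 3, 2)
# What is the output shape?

Input shape: (32, 48, 22, 64)
Output shape: (32, 48, 64, 22)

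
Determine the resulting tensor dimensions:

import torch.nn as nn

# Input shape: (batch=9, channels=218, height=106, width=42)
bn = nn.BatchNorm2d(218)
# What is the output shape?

Input shape: (9, 218, 106, 42)
Output shape: (9, 218, 106, 42)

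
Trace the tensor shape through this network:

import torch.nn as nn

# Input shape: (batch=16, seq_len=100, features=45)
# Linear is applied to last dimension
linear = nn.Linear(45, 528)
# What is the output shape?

Input shape: (16, 100, 45)
Output shape: (16, 100, 528)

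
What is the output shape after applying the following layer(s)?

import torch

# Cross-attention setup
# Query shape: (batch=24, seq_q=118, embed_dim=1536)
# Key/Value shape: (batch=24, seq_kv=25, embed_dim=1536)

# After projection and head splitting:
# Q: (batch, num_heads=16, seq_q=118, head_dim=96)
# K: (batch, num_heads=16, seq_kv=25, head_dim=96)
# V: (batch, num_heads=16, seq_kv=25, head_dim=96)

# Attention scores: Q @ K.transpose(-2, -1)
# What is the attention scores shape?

Input shape: (24, 118, 1536)
Output shape: (24, 16, 118, 25)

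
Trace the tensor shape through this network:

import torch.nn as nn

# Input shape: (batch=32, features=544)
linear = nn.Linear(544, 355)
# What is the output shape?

Input shape: (32, 544)
Output shape: (32, 355)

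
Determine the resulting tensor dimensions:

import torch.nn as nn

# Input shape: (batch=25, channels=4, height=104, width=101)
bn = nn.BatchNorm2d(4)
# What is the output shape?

Input shape: (25, 4, 104, 101)
Output shape: (25, 4, 104, 101)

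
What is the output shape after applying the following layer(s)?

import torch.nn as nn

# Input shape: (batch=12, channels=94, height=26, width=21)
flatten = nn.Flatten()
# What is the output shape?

Input shape: (12, 94, 26, 21)
Output shape: (12, 51324)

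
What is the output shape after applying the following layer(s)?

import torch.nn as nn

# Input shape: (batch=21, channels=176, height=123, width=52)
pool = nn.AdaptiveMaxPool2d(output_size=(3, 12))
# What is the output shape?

Input shape: (21, 176, 123, 52)
Output shape: (21, 176, 3, 12)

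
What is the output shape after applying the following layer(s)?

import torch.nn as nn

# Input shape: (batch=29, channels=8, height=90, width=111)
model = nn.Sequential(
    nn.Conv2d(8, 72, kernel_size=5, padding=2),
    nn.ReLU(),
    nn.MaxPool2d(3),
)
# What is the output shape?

Input shape: (29, 8, 90, 111)
  -> after Conv2d: (29, 72, 90, 111)
  -> after ReLU: (29, 72, 90, 111)
Output shape: (29, 72, 30, 37)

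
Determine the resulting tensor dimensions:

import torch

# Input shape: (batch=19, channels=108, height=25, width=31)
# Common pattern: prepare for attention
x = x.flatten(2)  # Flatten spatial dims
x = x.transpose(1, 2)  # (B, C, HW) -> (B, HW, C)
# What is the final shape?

Input shape: (19, 108, 25, 31)
  -> after flatten(2): (19, 108, 775)
Output shape: (19, 775, 108)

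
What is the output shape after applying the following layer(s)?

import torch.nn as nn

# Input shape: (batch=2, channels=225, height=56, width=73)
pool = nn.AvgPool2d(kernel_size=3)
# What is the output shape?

Input shape: (2, 225, 56, 73)
Output shape: (2, 225, 18, 24)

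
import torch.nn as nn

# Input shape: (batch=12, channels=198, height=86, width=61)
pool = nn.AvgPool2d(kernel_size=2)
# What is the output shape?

Input shape: (12, 198, 86, 61)
Output shape: (12, 198, 43, 30)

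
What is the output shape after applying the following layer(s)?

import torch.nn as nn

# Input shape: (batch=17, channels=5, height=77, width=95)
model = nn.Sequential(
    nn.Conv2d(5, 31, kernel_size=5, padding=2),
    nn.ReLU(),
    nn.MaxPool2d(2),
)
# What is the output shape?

Input shape: (17, 5, 77, 95)
  -> after Conv2d: (17, 31, 77, 95)
  -> after ReLU: (17, 31, 77, 95)
Output shape: (17, 31, 38, 47)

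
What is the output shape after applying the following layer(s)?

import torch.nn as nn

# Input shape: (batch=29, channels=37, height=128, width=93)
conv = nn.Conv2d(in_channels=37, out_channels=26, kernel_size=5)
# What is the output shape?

Input shape: (29, 37, 128, 93)
Output shape: (29, 26, 124, 89)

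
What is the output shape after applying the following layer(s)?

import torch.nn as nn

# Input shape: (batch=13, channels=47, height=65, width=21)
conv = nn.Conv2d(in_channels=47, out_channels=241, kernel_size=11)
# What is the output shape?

Input shape: (13, 47, 65, 21)
Output shape: (13, 241, 55, 11)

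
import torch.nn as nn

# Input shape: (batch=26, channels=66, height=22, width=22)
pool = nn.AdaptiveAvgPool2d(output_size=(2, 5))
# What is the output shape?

Input shape: (26, 66, 22, 22)
Output shape: (26, 66, 2, 5)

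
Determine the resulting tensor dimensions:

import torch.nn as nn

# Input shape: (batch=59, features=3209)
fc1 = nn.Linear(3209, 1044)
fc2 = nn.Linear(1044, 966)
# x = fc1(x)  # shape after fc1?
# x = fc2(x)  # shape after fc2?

Input shape: (59, 3209)
  -> after fc1: (59, 1044)
Output shape: (59, 966)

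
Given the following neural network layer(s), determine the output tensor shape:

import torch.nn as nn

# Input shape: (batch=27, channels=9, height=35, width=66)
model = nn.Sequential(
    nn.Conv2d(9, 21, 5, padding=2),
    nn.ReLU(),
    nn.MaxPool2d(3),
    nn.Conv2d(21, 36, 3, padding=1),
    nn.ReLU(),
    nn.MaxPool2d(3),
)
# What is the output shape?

Input shape: (27, 9, 35, 66)
  -> after first Conv2d: (27, 21, 35, 66)
  -> after first MaxPool2d: (27, 21, 11, 22)
  -> after second Conv2d: (27, 36, 11, 22)
Output shape: (27, 36, 3, 7)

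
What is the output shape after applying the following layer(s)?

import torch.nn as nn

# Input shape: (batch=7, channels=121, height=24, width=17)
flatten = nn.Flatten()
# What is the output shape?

Input shape: (7, 121, 24, 17)
Output shape: (7, 49368)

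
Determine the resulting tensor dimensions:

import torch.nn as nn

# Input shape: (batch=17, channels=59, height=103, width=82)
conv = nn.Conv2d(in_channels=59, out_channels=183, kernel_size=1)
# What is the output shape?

Input shape: (17, 59, 103, 82)
Output shape: (17, 183, 103, 82)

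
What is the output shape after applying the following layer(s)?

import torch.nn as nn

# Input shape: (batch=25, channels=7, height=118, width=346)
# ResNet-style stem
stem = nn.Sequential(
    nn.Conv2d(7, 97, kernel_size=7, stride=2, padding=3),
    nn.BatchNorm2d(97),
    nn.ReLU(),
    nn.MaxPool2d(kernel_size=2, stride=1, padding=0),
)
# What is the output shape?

Input shape: (25, 7, 118, 346)
  -> after Conv2d 7x7 stride=2: (25, 97, 59, 173)
Output shape: (25, 97, 58, 172)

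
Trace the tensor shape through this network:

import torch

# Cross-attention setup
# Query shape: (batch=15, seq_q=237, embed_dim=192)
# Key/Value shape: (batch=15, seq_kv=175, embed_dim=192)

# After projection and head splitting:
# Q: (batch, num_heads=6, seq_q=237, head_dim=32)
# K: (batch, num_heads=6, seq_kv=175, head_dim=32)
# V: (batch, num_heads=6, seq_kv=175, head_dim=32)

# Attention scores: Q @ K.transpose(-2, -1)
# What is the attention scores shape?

Input shape: (15, 237, 192)
Output shape: (15, 6, 237, 175)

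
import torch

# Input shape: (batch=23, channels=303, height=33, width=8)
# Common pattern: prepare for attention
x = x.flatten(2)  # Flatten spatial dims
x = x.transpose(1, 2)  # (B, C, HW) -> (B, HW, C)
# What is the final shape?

Input shape: (23, 303, 33, 8)
  -> after flatten(2): (23, 303, 264)
Output shape: (23, 264, 303)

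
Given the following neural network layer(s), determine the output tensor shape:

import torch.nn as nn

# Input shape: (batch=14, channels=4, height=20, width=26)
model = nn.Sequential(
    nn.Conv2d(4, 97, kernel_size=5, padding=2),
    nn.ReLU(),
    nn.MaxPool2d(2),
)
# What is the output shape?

Input shape: (14, 4, 20, 26)
  -> after Conv2d: (14, 97, 20, 26)
  -> after ReLU: (14, 97, 20, 26)
Output shape: (14, 97, 10, 13)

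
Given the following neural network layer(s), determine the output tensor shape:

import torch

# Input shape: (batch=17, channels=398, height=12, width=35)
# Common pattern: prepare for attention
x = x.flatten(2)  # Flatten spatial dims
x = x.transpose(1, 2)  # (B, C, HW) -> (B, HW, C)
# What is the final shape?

Input shape: (17, 398, 12, 35)
  -> after flatten(2): (17, 398, 420)
Output shape: (17, 420, 398)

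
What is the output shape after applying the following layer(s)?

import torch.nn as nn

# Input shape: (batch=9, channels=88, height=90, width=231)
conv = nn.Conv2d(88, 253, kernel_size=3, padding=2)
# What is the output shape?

Input shape: (9, 88, 90, 231)
Output shape: (9, 253, 92, 233)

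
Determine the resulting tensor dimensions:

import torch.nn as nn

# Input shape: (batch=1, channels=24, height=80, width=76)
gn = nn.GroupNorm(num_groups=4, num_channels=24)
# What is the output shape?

Input shape: (1, 24, 80, 76)
Output shape: (1, 24, 80, 76)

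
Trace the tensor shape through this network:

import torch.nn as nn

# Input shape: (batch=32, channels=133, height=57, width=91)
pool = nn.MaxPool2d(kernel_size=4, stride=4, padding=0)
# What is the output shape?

Input shape: (32, 133, 57, 91)
Output shape: (32, 133, 14, 22)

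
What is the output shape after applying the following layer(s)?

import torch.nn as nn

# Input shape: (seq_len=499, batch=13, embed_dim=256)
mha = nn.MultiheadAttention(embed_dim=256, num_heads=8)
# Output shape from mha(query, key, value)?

Input shape: (499, 13, 256)
Output shape: (499, 13, 256)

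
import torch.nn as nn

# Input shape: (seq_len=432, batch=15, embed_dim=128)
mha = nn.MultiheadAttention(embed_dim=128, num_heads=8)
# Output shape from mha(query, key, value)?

Input shape: (432, 15, 128)
Output shape: (432, 15, 128)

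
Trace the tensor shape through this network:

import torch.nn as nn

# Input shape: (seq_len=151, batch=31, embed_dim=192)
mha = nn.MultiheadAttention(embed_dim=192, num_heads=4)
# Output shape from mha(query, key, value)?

Input shape: (151, 31, 192)
Output shape: (151, 31, 192)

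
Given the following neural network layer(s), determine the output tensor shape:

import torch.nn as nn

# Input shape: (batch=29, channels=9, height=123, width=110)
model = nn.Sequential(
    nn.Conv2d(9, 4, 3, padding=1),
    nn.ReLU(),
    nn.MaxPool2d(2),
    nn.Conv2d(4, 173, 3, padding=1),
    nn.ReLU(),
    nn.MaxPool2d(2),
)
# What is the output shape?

Input shape: (29, 9, 123, 110)
  -> after first Conv2d: (29, 4, 123, 110)
  -> after first MaxPool2d: (29, 4, 61, 55)
  -> after second Conv2d: (29, 173, 61, 55)
Output shape: (29, 173, 30, 27)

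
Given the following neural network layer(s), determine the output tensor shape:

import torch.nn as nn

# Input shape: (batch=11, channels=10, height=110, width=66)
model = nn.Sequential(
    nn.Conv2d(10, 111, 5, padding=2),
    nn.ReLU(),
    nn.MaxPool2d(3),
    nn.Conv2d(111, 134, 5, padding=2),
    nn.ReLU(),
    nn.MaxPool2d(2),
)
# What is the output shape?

Input shape: (11, 10, 110, 66)
  -> after first Conv2d: (11, 111, 110, 66)
  -> after first MaxPool2d: (11, 111, 36, 22)
  -> after second Conv2d: (11, 134, 36, 22)
Output shape: (11, 134, 18, 11)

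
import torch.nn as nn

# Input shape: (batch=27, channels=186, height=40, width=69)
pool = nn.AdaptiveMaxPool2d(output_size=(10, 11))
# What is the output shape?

Input shape: (27, 186, 40, 69)
Output shape: (27, 186, 10, 11)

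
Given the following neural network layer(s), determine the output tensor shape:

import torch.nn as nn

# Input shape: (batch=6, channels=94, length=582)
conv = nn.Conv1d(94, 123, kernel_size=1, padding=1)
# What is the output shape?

Input shape: (6, 94, 582)
Output shape: (6, 123, 584)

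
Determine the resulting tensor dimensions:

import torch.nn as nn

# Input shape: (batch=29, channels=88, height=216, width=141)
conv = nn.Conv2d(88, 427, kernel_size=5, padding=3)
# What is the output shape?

Input shape: (29, 88, 216, 141)
Output shape: (29, 427, 218, 143)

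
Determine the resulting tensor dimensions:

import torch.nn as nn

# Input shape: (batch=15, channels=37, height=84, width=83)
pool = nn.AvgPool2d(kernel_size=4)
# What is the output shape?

Input shape: (15, 37, 84, 83)
Output shape: (15, 37, 21, 20)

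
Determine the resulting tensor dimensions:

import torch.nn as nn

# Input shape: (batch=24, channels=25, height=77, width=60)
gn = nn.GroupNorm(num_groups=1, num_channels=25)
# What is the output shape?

Input shape: (24, 25, 77, 60)
Output shape: (24, 25, 77, 60)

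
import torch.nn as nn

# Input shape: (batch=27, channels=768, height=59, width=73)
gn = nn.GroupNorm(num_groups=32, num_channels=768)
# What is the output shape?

Input shape: (27, 768, 59, 73)
Output shape: (27, 768, 59, 73)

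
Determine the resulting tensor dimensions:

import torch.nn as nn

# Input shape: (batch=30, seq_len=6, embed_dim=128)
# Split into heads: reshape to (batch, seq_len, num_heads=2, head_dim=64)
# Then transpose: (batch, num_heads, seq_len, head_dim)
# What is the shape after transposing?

Input shape: (30, 6, 128)
  -> after reshape: (30, 6, 2, 64)
Output shape: (30, 2, 6, 64)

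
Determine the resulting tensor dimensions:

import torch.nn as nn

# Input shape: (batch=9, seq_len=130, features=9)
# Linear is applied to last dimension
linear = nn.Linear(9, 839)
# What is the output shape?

Input shape: (9, 130, 9)
Output shape: (9, 130, 839)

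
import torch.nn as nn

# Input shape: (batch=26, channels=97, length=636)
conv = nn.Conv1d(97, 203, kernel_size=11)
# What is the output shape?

Input shape: (26, 97, 636)
Output shape: (26, 203, 626)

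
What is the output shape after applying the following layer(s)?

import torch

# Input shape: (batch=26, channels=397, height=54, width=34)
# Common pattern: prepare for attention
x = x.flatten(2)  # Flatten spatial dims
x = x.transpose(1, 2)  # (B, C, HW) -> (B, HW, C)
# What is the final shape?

Input shape: (26, 397, 54, 34)
  -> after flatten(2): (26, 397, 1836)
Output shape: (26, 1836, 397)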